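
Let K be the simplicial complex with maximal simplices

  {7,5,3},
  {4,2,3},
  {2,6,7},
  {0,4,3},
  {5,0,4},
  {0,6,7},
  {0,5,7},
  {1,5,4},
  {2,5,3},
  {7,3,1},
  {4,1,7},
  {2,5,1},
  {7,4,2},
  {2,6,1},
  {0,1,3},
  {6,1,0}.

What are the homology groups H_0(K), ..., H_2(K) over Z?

H_0 ≅ Z,  H_1 ≅ Z^2,  H_2 ≅ Z.

We work with the vertex ordering 0 < 1 < 2 < 3 < 4 < 5 < 6 < 7. The simplices of K, each written with vertices in increasing order, are:

  0-simplices (8): [0], [1], [2], [3], [4], [5], [6], [7]
  1-simplices (24): (24 of them)
  2-simplices (16): [0,1,3], [0,1,6], [0,3,4], [0,4,5], [0,5,7], [0,6,7], [1,2,5], [1,2,6], [1,3,7], [1,4,5], [1,4,7], [2,3,4], [2,3,5], [2,4,7], [2,6,7], [3,5,7]

Hence C_0 ≅ Z^8, C_1 ≅ Z^24, C_2 ≅ Z^16.

The boundary map ∂_1: C_1 → C_0 sends each edge [p,q] (with p < q) to q − p. For instance
  ∂[0,1] = [1] − [0].
As a 8×24 matrix over Z this has rank 7, with invariant factors (1,1,1,1,1,1,1).

Boundary ∂_2: C_2 → C_1 sends each 2-simplex [p,q,r] to [q,r] − [p,r] + [p,q]. For instance
  ∂[2,3,5] = [3,5] − [2,5] + [2,3],
  ∂[0,4,5] = [4,5] − [0,5] + [0,4].
As a 24×16 matrix over Z this has rank 15, with invariant factors (1,1,1,1,1,1,1,1,1,1,1,1,1,1,1).

Now H_k = ker ∂_k / im ∂_{k+1}, so:

  H_0: rank C_0 − rank ∂_1 = 8 − 7 = 1, and the invariant factors of ∂_1 are all 1, so H_0 = Z.
  H_1: rank ker ∂_1 − rank ∂_2 = (24 − 7) − 15 = 2, and the invariant factors of ∂_2 are all 1, so H_1 = Z^2.
  H_2: rank ker ∂_2 − rank ∂_3 = (16 − 15) − 0 = 1, and there is no ∂_3, so H_2 = Z.

As a check, the Euler characteristic is 8 − 24 + 16 = 0, which agrees with 1 − 2 + 1 = 0.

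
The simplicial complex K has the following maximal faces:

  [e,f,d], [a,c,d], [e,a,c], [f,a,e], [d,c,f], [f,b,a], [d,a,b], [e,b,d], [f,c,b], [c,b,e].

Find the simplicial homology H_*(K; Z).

H_0 = Z,  H_1 = Z/2Z,  H_2 = 0.

Fix the vertex order a < b < c < d < e < f and write every simplex with vertices in increasing order. Then dim K = 2 and the simplices of K are:

  0-simplices (6): a, b, c, d, e, f
  1-simplices (15): ab, ac, ad, ae, af, bc, bd, be, bf, cd, ce, cf, de, df, ef
  2-simplices (10): abd, abf, acd, ace, aef, bce, bcf, bde, cdf, def

Hence C_0 ≅ Z^6, C_1 ≅ Z^15, C_2 ≅ Z^10.

∂_1: C_1 → C_0 maps an edge to its endpoints' difference, ∂[p,q] = q − p. For instance
  ∂de = e − d.
The resulting 6×15 matrix has rank 5, and its Smith normal form has invariant factors (1,1,1,1,1).

∂_2: C_2 → C_1 maps a triangle to the signed sum of its edges. For instance
  ∂cdf = df − cf + cd,
  ∂bde = de − be + bd.
This gives a 15×10 integer matrix of rank 10; reducing to Smith normal form yields diagonal entries (1,1,1,1,1,1,1,1,1,2).

From H_k ≅ ker(∂_k) / im(∂_{k+1}) we obtain:

  H_0: rank C_0 − rank ∂_1 = 6 − 5 = 1, and the invariant factors of ∂_1 are all 1, so H_0 ≅ Z.
  H_1: rank ker ∂_1 − rank ∂_2 = (15 − 5) − 10 = 0, and ∂_2 has invariant factor 2 > 1, so H_1 ≅ Z/2Z.
  H_2: rank ker ∂_2 − rank ∂_3 = (10 − 10) − 0 = 0, and there is no ∂_3, so H_2 ≅ 0.

As a check, the Euler characteristic is 6 − 15 + 10 = 1, which agrees with 1 − 0 + 0 = 1.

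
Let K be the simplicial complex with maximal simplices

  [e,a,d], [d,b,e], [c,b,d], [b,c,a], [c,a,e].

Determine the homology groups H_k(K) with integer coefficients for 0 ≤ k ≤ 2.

H_0 ≅ Z,  H_1 ≅ Z,  H_2 = 0.

We work with the vertex ordering a < b < c < d < e. The simplices of K, each written with vertices in increasing order, are:

  0-simplices (5): a, b, c, d, e
  1-simplices (10): ab, ac, ad, ae, bc, bd, be, cd, ce, de
  2-simplices (5): abc, ace, ade, bcd, bde

so the chain groups are C_0 ≅ Z^5, C_1 ≅ Z^10, C_2 ≅ Z^5.

The boundary map ∂_1: C_1 → C_0 maps an edge to its endpoints' difference, ∂[p,q] = q − p. For instance
  ∂bc = c − b.
The resulting 5×10 matrix has rank 4, and its Smith normal form has invariant factors (1,1,1,1).

∂_2: C_2 → C_1 maps a triangle to the signed sum of its edges. For instance
  ∂abc = bc − ac + ab,
  ∂bde = de − be + bd.
The resulting 10×5 matrix has rank 5, and its Smith normal form has invariant factors (1,1,1,1,1).

Reading off H_k = ker ∂_k / im ∂_{k+1}:

  H_0: rank C_0 − rank ∂_1 = 5 − 4 = 1, and the invariant factors of ∂_1 are all 1, so H_0 ≅ Z.
  H_1: rank ker ∂_1 − rank ∂_2 = (10 − 4) − 5 = 1, and the invariant factors of ∂_2 are all 1, so H_1 ≅ Z.
  H_2: rank ker ∂_2 − rank ∂_3 = (5 − 5) − 0 = 0, and there is no ∂_3, so H_2 ≅ 0.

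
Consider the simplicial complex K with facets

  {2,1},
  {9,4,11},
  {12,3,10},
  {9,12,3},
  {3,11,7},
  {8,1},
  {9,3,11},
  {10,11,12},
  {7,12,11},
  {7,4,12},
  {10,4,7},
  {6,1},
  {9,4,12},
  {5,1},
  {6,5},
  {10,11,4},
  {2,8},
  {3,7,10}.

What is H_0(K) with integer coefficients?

H_0 = Z^2.

We work with the vertex ordering 1 < 2 < 3 < 4 < 5 < 6 < 7 < 8 < 9 < 10 < 11 < 12. The simplices of K, each written with vertices in increasing order, are:

  0-simplices (12): [1], [2], [3], [4], [5], [6], [7], [8], [9], [10], [11], [12]
  1-simplices (24): (24 of them)
  2-simplices (12): [3,7,10], [3,7,11], [3,9,11], [3,9,12], [3,10,12], [4,7,10], [4,7,12], [4,9,11], [4,9,12], [4,10,11], [7,11,12], [10,11,12]

giving chain groups C_0 ≅ Z^12, C_1 ≅ Z^24, C_2 ≅ Z^12.

The boundary map ∂_1: C_1 → C_0 sends each edge [p,q] (with p < q) to q − p. For instance
  ∂[10,12] = [12] − [10].
As a 12×24 matrix over Z this has rank 10, with invariant factors (1,1,1,1,1,1,1,1,1,1).

The boundary map ∂_2: C_2 → C_1 maps a triangle to the signed sum of its edges. For instance
  ∂[7,11,12] = [11,12] − [7,12] + [7,11],
  ∂[3,7,10] = [7,10] − [3,10] + [3,7].
The resulting 24×12 matrix has rank 12, and its Smith normal form has invariant factors (1,1,1,1,1,1,1,1,1,1,1,2).

Now H_k = ker ∂_k / im ∂_{k+1}, so:

  H_0: rank C_0 − rank ∂_1 = 12 − 10 = 2, and the invariant factors of ∂_1 are all 1, so H_0 = Z^2.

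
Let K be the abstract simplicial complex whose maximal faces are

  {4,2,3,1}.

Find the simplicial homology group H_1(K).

H_1 ≅ 0.

We work with the vertex ordering 1 < 2 < 3 < 4. The simplices of K, each written with vertices in increasing order, are:

  0-simplices (4): [1], [2], [3], [4]
  1-simplices (6): [1,2], [1,3], [1,4], [2,3], [2,4], [3,4]
  2-simplices (4): [1,2,3], [1,2,4], [1,3,4], [2,3,4]
  3-simplices (1): [1,2,3,4]

so the chain groups are C_0 ≅ Z^4, C_1 ≅ Z^6, C_2 ≅ Z^4, C_3 ≅ Z^1.

Boundary ∂_1: C_1 → C_0 maps an edge to its endpoints' difference, ∂[p,q] = q − p.
The 4×6 boundary matrix has rank 3 and Smith normal form diag(1,1,1).

The boundary map ∂_2: C_2 → C_1 sends each 2-simplex [p,q,r] to [q,r] − [p,r] + [p,q]. For instance
  ∂[2,3,4] = [3,4] − [2,4] + [2,3],
  ∂[1,2,3] = [2,3] − [1,3] + [1,2].
The resulting 6×4 matrix has rank 3, and its Smith normal form has invariant factors (1,1,1).

∂_3: C_3 → C_2 sends each 3-simplex σ to the alternating sum Σ_i (−1)^i (σ with its i-th vertex removed). For instance
  ∂[1,2,3,4] = [2,3,4] − [1,3,4] + [1,2,4] − [1,2,3].
This gives a 4×1 integer matrix of rank 1; reducing to Smith normal form yields diagonal entries (1).

Now H_k = ker ∂_k / im ∂_{k+1}, so:

  H_1: rank ker ∂_1 − rank ∂_2 = (6 − 3) − 3 = 0, and the invariant factors of ∂_2 are all 1, so H_1 = 0.

(K is a triangulation of the 3-simplex.)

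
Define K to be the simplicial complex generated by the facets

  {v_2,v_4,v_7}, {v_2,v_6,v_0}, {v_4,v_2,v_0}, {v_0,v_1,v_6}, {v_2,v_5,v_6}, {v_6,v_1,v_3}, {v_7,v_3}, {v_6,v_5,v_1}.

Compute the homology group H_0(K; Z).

Take the total order v_0 < v_1 < v_2 < v_3 < v_4 < v_5 < v_6 < v_7 on the vertex set. Then K (dimension 2) consists of the simplices:

  0-simplices (8): [v_0], [v_1], [v_2], [v_3], [v_4], [v_5], [v_6], [v_7]
  1-simplices (15): (15 of them)
  2-simplices (7): [v_0,v_1,v_6], [v_0,v_2,v_4], [v_0,v_2,v_6], [v_1,v_3,v_6], [v_1,v_5,v_6], [v_2,v_4,v_7], [v_2,v_5,v_6]

so the chain groups are C_0 ≅ Z^8, C_1 ≅ Z^15, C_2 ≅ Z^7.

Boundary ∂_1: C_1 → C_0 is given by ∂[p,q] = [q] − [p].
The 8×15 boundary matrix has rank 7 and Smith normal form diag(1,1,1,1,1,1,1).

The boundary map ∂_2: C_2 → C_1 acts by ∂[p,q,r] = [q,r] − [p,r] + [p,q]. For instance
  ∂[v_2,v_4,v_7] = [v_4,v_7] − [v_2,v_7] + [v_2,v_4],
  ∂[v_0,v_2,v_6] = [v_2,v_6] − [v_0,v_6] + [v_0,v_2].
The resulting 15×7 matrix has rank 7, and its Smith normal form has invariant factors (1,1,1,1,1,1,1).

Computing H_k = (kernel of ∂_k) / (image of ∂_{k+1}):

  H_0: rank C_0 − rank ∂_1 = 8 − 7 = 1, and the invariant factors of ∂_1 are all 1, so H_0 = Z.

H_0 ≅ Z.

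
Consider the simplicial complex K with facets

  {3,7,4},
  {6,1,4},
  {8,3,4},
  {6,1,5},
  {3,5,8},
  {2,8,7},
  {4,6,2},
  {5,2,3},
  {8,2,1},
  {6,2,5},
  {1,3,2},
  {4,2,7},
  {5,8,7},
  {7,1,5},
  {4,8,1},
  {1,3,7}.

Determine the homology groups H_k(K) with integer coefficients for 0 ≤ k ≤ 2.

H_0 ≅ Z,  H_1 ≅ Z^2,  H_2 ≅ Z.

Fix the vertex order 1 < 2 < 3 < 4 < 5 < 6 < 7 < 8 and write every simplex with vertices in increasing order. Then dim K = 2 and the simplices of K are:

  0-simplices (8): [1], [2], [3], [4], [5], [6], [7], [8]
  1-simplices (24): (24 of them)
  2-simplices (16): [1,2,3], [1,2,8], [1,3,7], [1,4,6], [1,4,8], [1,5,6], [1,5,7], [2,3,5], [2,4,6], [2,4,7], [2,5,6], [2,7,8], [3,4,7], [3,4,8], [3,5,8], [5,7,8]

so the chain groups are C_0 ≅ Z^8, C_1 ≅ Z^24, C_2 ≅ Z^16.

∂_1: C_1 → C_0 maps an edge to its endpoints' difference, ∂[p,q] = q − p.
This gives a 8×24 integer matrix of rank 7; reducing to Smith normal form yields diagonal entries (1,1,1,1,1,1,1).

∂_2: C_2 → C_1 sends each 2-simplex [p,q,r] to [q,r] − [p,r] + [p,q]. For instance
  ∂[2,5,6] = [5,6] − [2,6] + [2,5],
  ∂[2,3,5] = [3,5] − [2,5] + [2,3].
The 24×16 boundary matrix has rank 15 and Smith normal form diag(1,1,1,1,1,1,1,1,1,1,1,1,1,1,1).

Now H_k = ker ∂_k / im ∂_{k+1}, so:

  H_0: rank C_0 − rank ∂_1 = 8 − 7 = 1, and the invariant factors of ∂_1 are all 1, so H_0 ≅ Z.
  H_1: rank ker ∂_1 − rank ∂_2 = (24 − 7) − 15 = 2, and the invariant factors of ∂_2 are all 1, so H_1 ≅ Z^2.
  H_2: rank ker ∂_2 − rank ∂_3 = (16 − 15) − 0 = 1, and there is no ∂_3, so H_2 ≅ Z.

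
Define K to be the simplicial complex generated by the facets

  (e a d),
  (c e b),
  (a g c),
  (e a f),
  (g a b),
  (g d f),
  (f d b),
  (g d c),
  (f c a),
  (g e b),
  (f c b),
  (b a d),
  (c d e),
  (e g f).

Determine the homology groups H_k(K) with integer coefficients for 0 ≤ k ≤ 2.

Take the total order a < b < c < d < e < f < g on the vertex set. Then K (dimension 2) consists of the simplices:

  0-simplices (7): a, b, c, d, e, f, g
  1-simplices (21): ab, ac, ad, ae, af, ag, bc, bd, be, bf, bg, cd, ce, cf, cg, de, df, dg, ef, eg, fg
  2-simplices (14): abd, abg, acf, acg, ade, aef, bce, bcf, bdf, beg, cde, cdg, dfg, efg

so the chain groups are C_0 ≅ Z^7, C_1 ≅ Z^21, C_2 ≅ Z^14.

∂_1: C_1 → C_0 maps an edge to its endpoints' difference, ∂[p,q] = q − p. For instance
  ∂bf = f − b.
As a 7×21 matrix over Z this has rank 6, with invariant factors (1,1,1,1,1,1).

Boundary ∂_2: C_2 → C_1 acts by ∂[p,q,r] = [q,r] − [p,r] + [p,q]. For instance
  ∂dfg = fg − dg + df,
  ∂abg = bg − ag + ab.
The 21×14 boundary matrix has rank 13 and Smith normal form diag(1,1,1,1,1,1,1,1,1,1,1,1,1).

From H_k ≅ ker(∂_k) / im(∂_{k+1}) we obtain:

  H_0: rank C_0 − rank ∂_1 = 7 − 6 = 1, and the invariant factors of ∂_1 are all 1, so H_0 = Z.
  H_1: rank ker ∂_1 − rank ∂_2 = (21 − 6) − 13 = 2, and the invariant factors of ∂_2 are all 1, so H_1 = Z^2.
  H_2: rank ker ∂_2 − rank ∂_3 = (14 − 13) − 0 = 1, and there is no ∂_3, so H_2 = Z.

As a check, the Euler characteristic is 7 − 21 + 14 = 0, which agrees with 1 − 2 + 1 = 0.

H_0 = Z,  H_1 = Z^2,  H_2 = Z.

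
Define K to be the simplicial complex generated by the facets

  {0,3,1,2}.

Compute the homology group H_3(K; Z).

K has 4 vertices, 6 edges, 4 triangles, 1 3-simplex.
rank ∂_3 = 1, rank ∂_4 = 0 ⇒ b_3 = 1 − 1 − 0 = 0. So H_3 = 0.

H_3 = 0.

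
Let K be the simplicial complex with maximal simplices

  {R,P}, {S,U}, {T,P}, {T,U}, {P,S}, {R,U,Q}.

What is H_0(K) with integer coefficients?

We work with the vertex ordering P < Q < R < S < T < U. The simplices of K, each written with vertices in increasing order, are:

  0-simplices (6): P, Q, R, S, T, U
  1-simplices (8): PR, PS, PT, QR, QU, RU, SU, TU
  2-simplices (1): QRU

giving chain groups C_0 ≅ Z^6, C_1 ≅ Z^8, C_2 ≅ Z^1.

Boundary ∂_1: C_1 → C_0 maps an edge to its endpoints' difference, ∂[p,q] = q − p.
This gives a 6×8 integer matrix of rank 5; reducing to Smith normal form yields diagonal entries (1,1,1,1,1).

∂_2: C_2 → C_1 sends each 2-simplex [p,q,r] to [q,r] − [p,r] + [p,q]. For instance
  ∂QRU = RU − QU + QR.
This gives a 8×1 integer matrix of rank 1; reducing to Smith normal form yields diagonal entries (1).

From H_k ≅ ker(∂_k) / im(∂_{k+1}) we obtain:

  H_0: rank C_0 − rank ∂_1 = 6 − 5 = 1, and the invariant factors of ∂_1 are all 1, so H_0 ≅ Z.

H_0 ≅ Z.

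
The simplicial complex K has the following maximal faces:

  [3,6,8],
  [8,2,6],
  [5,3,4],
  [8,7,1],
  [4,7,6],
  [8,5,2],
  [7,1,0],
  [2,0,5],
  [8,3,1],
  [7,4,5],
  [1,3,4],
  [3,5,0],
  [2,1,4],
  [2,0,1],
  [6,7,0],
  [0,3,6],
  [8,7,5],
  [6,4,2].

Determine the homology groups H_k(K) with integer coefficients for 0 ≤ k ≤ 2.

Order the vertices as 0 < 1 < 2 < 3 < 4 < 5 < 6 < 7 < 8. Listing each simplex with vertices in this order, K has dimension 2 with simplices:

  0-simplices (9): [0], [1], [2], [3], [4], [5], [6], [7], [8]
  1-simplices (27): (27 of them)
  2-simplices (18): [0,1,2], [0,1,7], [0,2,5], [0,3,5], [0,3,6], [0,6,7], [1,2,4], [1,3,4], [1,3,8], [1,7,8], [2,4,6], [2,5,8], [2,6,8], [3,4,5], [3,6,8], [4,5,7], [4,6,7], [5,7,8]

giving chain groups C_0 ≅ Z^9, C_1 ≅ Z^27, C_2 ≅ Z^18.

∂_1: C_1 → C_0 is given by ∂[p,q] = [q] − [p].
This gives a 9×27 integer matrix of rank 8; reducing to Smith normal form yields diagonal entries (1,1,1,1,1,1,1,1).

∂_2: C_2 → C_1 sends each 2-simplex [p,q,r] to [q,r] − [p,r] + [p,q]. For instance
  ∂[3,4,5] = [4,5] − [3,5] + [3,4],
  ∂[1,3,4] = [3,4] − [1,4] + [1,3].
As a 27×18 matrix over Z this has rank 17, with invariant factors (1,1,1,1,1,1,1,1,1,1,1,1,1,1,1,1,1).

Reading off H_k = ker ∂_k / im ∂_{k+1}:

  H_0: rank C_0 − rank ∂_1 = 9 − 8 = 1, and the invariant factors of ∂_1 are all 1, so H_0 = Z.
  H_1: rank ker ∂_1 − rank ∂_2 = (27 − 8) − 17 = 2, and the invariant factors of ∂_2 are all 1, so H_1 = Z^2.
  H_2: rank ker ∂_2 − rank ∂_3 = (18 − 17) − 0 = 1, and there is no ∂_3, so H_2 = Z.

As a check, the Euler characteristic is 9 − 27 + 18 = 0, which agrees with 1 − 2 + 1 = 0.

H_0 ≅ Z,  H_1 ≅ Z^2,  H_2 ≅ Z.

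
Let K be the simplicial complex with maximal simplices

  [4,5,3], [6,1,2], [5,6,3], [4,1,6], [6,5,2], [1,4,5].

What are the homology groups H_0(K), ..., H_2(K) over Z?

Fix the vertex order 1 < 2 < 3 < 4 < 5 < 6 and write every simplex with vertices in increasing order. Then dim K = 2 and the simplices of K are:

  0-simplices (6): [1], [2], [3], [4], [5], [6]
  1-simplices (12): [1,2], [1,4], [1,5], [1,6], [2,5], [2,6], [3,4], [3,5], [3,6], [4,5], [4,6], [5,6]
  2-simplices (6): [1,2,6], [1,4,5], [1,4,6], [2,5,6], [3,4,5], [3,5,6]

giving chain groups C_0 ≅ Z^6, C_1 ≅ Z^12, C_2 ≅ Z^6.

∂_1: C_1 → C_0 sends each edge [p,q] (with p < q) to q − p. For instance
  ∂[1,2] = [2] − [1].
This gives a 6×12 integer matrix of rank 5; reducing to Smith normal form yields diagonal entries (1,1,1,1,1).

The boundary map ∂_2: C_2 → C_1 acts by ∂[p,q,r] = [q,r] − [p,r] + [p,q]. For instance
  ∂[3,4,5] = [4,5] − [3,5] + [3,4],
  ∂[1,2,6] = [2,6] − [1,6] + [1,2].
The resulting 12×6 matrix has rank 6, and its Smith normal form has invariant factors (1,1,1,1,1,1).

Now H_k = ker ∂_k / im ∂_{k+1}, so:

  H_0: rank C_0 − rank ∂_1 = 6 − 5 = 1, and the invariant factors of ∂_1 are all 1, so H_0 ≅ Z.
  H_1: rank ker ∂_1 − rank ∂_2 = (12 − 5) − 6 = 1, and the invariant factors of ∂_2 are all 1, so H_1 ≅ Z.
  H_2: rank ker ∂_2 − rank ∂_3 = (6 − 6) − 0 = 0, and there is no ∂_3, so H_2 ≅ 0.

H_0 = Z,  H_1 = Z,  H_2 = 0.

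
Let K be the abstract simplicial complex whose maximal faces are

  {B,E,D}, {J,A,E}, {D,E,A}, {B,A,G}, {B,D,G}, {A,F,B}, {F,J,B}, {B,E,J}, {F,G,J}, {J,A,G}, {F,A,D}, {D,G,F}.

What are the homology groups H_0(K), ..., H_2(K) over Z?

Order the vertices as A < B < D < E < F < G < J. Listing each simplex with vertices in this order, K has dimension 2 with simplices:

  0-simplices (7): A, B, D, E, F, G, J
  1-simplices (18): AB, AD, AE, AF, AG, AJ, BD, BE, BF, BG, BJ, DE, DF, DG, EJ, FG, FJ, GJ
  2-simplices (12): ABF, ABG, ADE, ADF, AEJ, AGJ, BDE, BDG, BEJ, BFJ, DFG, FGJ

giving chain groups C_0 ≅ Z^7, C_1 ≅ Z^18, C_2 ≅ Z^12.

The boundary map ∂_1: C_1 → C_0 maps an edge to its endpoints' difference, ∂[p,q] = q − p. For instance
  ∂BF = F − B.
As a 7×18 matrix over Z this has rank 6, with invariant factors (1,1,1,1,1,1).

Boundary ∂_2: C_2 → C_1 sends each 2-simplex [p,q,r] to [q,r] − [p,r] + [p,q]. For instance
  ∂BDE = DE − BE + BD,
  ∂AGJ = GJ − AJ + AG.
As a 18×12 matrix over Z this has rank 12, with invariant factors (1,1,1,1,1,1,1,1,1,1,1,2).

Now H_k = ker ∂_k / im ∂_{k+1}, so:

  H_0: rank C_0 − rank ∂_1 = 7 − 6 = 1, and the invariant factors of ∂_1 are all 1, so H_0 ≅ Z.
  H_1: rank ker ∂_1 − rank ∂_2 = (18 − 6) − 12 = 0, and ∂_2 has invariant factor 2 > 1, so H_1 ≅ Z/2.
  H_2: rank ker ∂_2 − rank ∂_3 = (12 − 12) − 0 = 0, and there is no ∂_3, so H_2 ≅ 0.

As a check, the Euler characteristic is 7 − 18 + 12 = 1, which agrees with 1 − 0 + 0 = 1.

H_0 = Z,  H_1 = Z/2,  H_2 = 0.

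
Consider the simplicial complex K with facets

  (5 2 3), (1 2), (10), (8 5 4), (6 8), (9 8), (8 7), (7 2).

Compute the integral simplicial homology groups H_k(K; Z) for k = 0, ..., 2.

H_0 = Z^2,  H_1 = Z,  H_2 = 0.

Order the vertices as 1 < 2 < 3 < 4 < 5 < 6 < 7 < 8 < 9 < 10. Listing each simplex with vertices in this order, K has dimension 2 with simplices:

  0-simplices (10): [1], [2], [3], [4], [5], [6], [7], [8], [9], [10]
  1-simplices (11): [1,2], [2,3], [2,5], [2,7], [3,5], [4,5], [4,8], [5,8], [6,8], [7,8], [8,9]
  2-simplices (2): [2,3,5], [4,5,8]

so the chain groups are C_0 ≅ Z^10, C_1 ≅ Z^11, C_2 ≅ Z^2.

Boundary ∂_1: C_1 → C_0 sends each edge [p,q] (with p < q) to q − p. For instance
  ∂[5,8] = [8] − [5].
The resulting 10×11 matrix has rank 8, and its Smith normal form has invariant factors (1,1,1,1,1,1,1,1).

∂_2: C_2 → C_1 acts by ∂[p,q,r] = [q,r] − [p,r] + [p,q]. For instance
  ∂[2,3,5] = [3,5] − [2,5] + [2,3],
  ∂[4,5,8] = [5,8] − [4,8] + [4,5].
The resulting 11×2 matrix has rank 2, and its Smith normal form has invariant factors (1,1).

From H_k ≅ ker(∂_k) / im(∂_{k+1}) we obtain:

  H_0: rank C_0 − rank ∂_1 = 10 − 8 = 2, and the invariant factors of ∂_1 are all 1, so H_0 = Z^2.
  H_1: rank ker ∂_1 − rank ∂_2 = (11 − 8) − 2 = 1, and the invariant factors of ∂_2 are all 1, so H_1 = Z.
  H_2: rank ker ∂_2 − rank ∂_3 = (2 − 2) − 0 = 0, and there is no ∂_3, so H_2 = 0.

As a check, the Euler characteristic is 10 − 11 + 2 = 1, which agrees with 2 − 1 + 0 = 1.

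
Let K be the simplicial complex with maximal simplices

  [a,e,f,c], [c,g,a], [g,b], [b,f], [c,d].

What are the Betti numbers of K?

Fix the vertex order a < b < c < d < e < f < g and write every simplex with vertices in increasing order. Then dim K = 3 and the simplices of K are:

  0-simplices (7): a, b, c, d, e, f, g
  1-simplices (11): ac, ae, af, ag, bf, bg, cd, ce, cf, cg, ef
  2-simplices (5): ace, acf, acg, aef, cef
  3-simplices (1): acef

giving chain groups C_0 ≅ Z^7, C_1 ≅ Z^11, C_2 ≅ Z^5, C_3 ≅ Z^1.

The boundary map ∂_1: C_1 → C_0 sends each edge [p,q] (with p < q) to q − p.
The 7×11 boundary matrix has rank 6 and Smith normal form diag(1,1,1,1,1,1).

Boundary ∂_2: C_2 → C_1 sends each 2-simplex [p,q,r] to [q,r] − [p,r] + [p,q]. For instance
  ∂acg = cg − ag + ac,
  ∂aef = ef − af + ae.
This gives a 11×5 integer matrix of rank 4; reducing to Smith normal form yields diagonal entries (1,1,1,1).

∂_3: C_3 → C_2 sends each 3-simplex σ to the alternating sum Σ_i (−1)^i (σ with its i-th vertex removed). For instance
  ∂acef = cef − aef + acf − ace.
This gives a 5×1 integer matrix of rank 1; reducing to Smith normal form yields diagonal entries (1).

Reading off H_k = ker ∂_k / im ∂_{k+1}:

  H_0: rank C_0 − rank ∂_1 = 7 − 6 = 1, and the invariant factors of ∂_1 are all 1, so H_0 = Z.
  H_1: rank ker ∂_1 − rank ∂_2 = (11 − 6) − 4 = 1, and the invariant factors of ∂_2 are all 1, so H_1 = Z.
  H_2: rank ker ∂_2 − rank ∂_3 = (5 − 4) − 1 = 0, and the invariant factors of ∂_3 are all 1, so H_2 = 0.
  H_3: rank ker ∂_3 − rank ∂_4 = (1 − 1) − 0 = 0, and there is no ∂_4, so H_3 = 0.

Hence the Betti numbers are b_0 = 1, b_1 = 1, b_2 = 0, b_3 = 0.

b_0 = 1, b_1 = 1, b_2 = 0, b_3 = 0.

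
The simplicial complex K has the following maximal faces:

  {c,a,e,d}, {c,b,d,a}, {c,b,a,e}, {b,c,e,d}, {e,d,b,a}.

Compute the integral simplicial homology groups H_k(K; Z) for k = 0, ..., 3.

We work with the vertex ordering a < b < c < d < e. The simplices of K, each written with vertices in increasing order, are:

  0-simplices (5): a, b, c, d, e
  1-simplices (10): ab, ac, ad, ae, bc, bd, be, cd, ce, de
  2-simplices (10): abc, abd, abe, acd, ace, ade, bcd, bce, bde, cde
  3-simplices (5): abcd, abce, abde, acde, bcde

giving chain groups C_0 ≅ Z^5, C_1 ≅ Z^10, C_2 ≅ Z^10, C_3 ≅ Z^5.

∂_1: C_1 → C_0 sends each edge [p,q] (with p < q) to q − p. For instance
  ∂ae = e − a.
The resulting 5×10 matrix has rank 4, and its Smith normal form has invariant factors (1,1,1,1).

∂_2: C_2 → C_1 acts by ∂[p,q,r] = [q,r] − [p,r] + [p,q]. For instance
  ∂abd = bd − ad + ab,
  ∂bde = de − be + bd.
The 10×10 boundary matrix has rank 6 and Smith normal form diag(1,1,1,1,1,1).

The boundary map ∂_3: C_3 → C_2 sends each 3-simplex σ to the alternating sum Σ_i (−1)^i (σ with its i-th vertex removed). For instance
  ∂abce = bce − ace + abe − abc,
  ∂bcde = cde − bde + bce − bcd.
The resulting 10×5 matrix has rank 4, and its Smith normal form has invariant factors (1,1,1,1).

From H_k ≅ ker(∂_k) / im(∂_{k+1}) we obtain:

  H_0: rank C_0 − rank ∂_1 = 5 − 4 = 1, and the invariant factors of ∂_1 are all 1, so H_0 ≅ Z.
  H_1: rank ker ∂_1 − rank ∂_2 = (10 − 4) − 6 = 0, and the invariant factors of ∂_2 are all 1, so H_1 ≅ 0.
  H_2: rank ker ∂_2 − rank ∂_3 = (10 − 6) − 4 = 0, and the invariant factors of ∂_3 are all 1, so H_2 ≅ 0.
  H_3: rank ker ∂_3 − rank ∂_4 = (5 − 4) − 0 = 1, and there is no ∂_4, so H_3 ≅ Z.

(K is a triangulation of the 3-sphere S^3.)

H_0 ≅ Z,  H_1 = 0,  H_2 = 0,  H_3 ≅ Z.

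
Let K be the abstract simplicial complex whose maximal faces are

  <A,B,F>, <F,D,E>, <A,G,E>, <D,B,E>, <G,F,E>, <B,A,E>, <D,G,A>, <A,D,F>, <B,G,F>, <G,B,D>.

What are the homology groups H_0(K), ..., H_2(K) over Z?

Take the total order A < B < D < E < F < G on the vertex set. Then K (dimension 2) consists of the simplices:

  0-simplices (6): A, B, D, E, F, G
  1-simplices (15): AB, AD, AE, AF, AG, BD, BE, BF, BG, DE, DF, DG, EF, EG, FG
  2-simplices (10): ABE, ABF, ADF, ADG, AEG, BDE, BDG, BFG, DEF, EFG

giving chain groups C_0 ≅ Z^6, C_1 ≅ Z^15, C_2 ≅ Z^10.

Boundary ∂_1: C_1 → C_0 is given by ∂[p,q] = [q] − [p]. For instance
  ∂EG = G − E.
As a 6×15 matrix over Z this has rank 5, with invariant factors (1,1,1,1,1).

The boundary map ∂_2: C_2 → C_1 maps a triangle to the signed sum of its edges. For instance
  ∂DEF = EF − DF + DE,
  ∂BDE = DE − BE + BD.
The 15×10 boundary matrix has rank 10 and Smith normal form diag(1,1,1,1,1,1,1,1,1,2).

Computing H_k = (kernel of ∂_k) / (image of ∂_{k+1}):

  H_0: rank C_0 − rank ∂_1 = 6 − 5 = 1, and the invariant factors of ∂_1 are all 1, so H_0 ≅ Z.
  H_1: rank ker ∂_1 − rank ∂_2 = (15 − 5) − 10 = 0, and ∂_2 has invariant factor 2 > 1, so H_1 ≅ Z/2Z.
  H_2: rank ker ∂_2 − rank ∂_3 = (10 − 10) − 0 = 0, and there is no ∂_3, so H_2 ≅ 0.

H_0 = Z,  H_1 = Z/2Z,  H_2 = 0.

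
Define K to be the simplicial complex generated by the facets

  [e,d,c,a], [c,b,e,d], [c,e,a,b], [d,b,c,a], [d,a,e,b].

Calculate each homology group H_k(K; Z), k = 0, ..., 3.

H_0 ≅ Z,  H_1 = 0,  H_2 = 0,  H_3 ≅ Z.

Take the total order a < b < c < d < e on the vertex set. Then K (dimension 3) consists of the simplices:

  0-simplices (5): a, b, c, d, e
  1-simplices (10): ab, ac, ad, ae, bc, bd, be, cd, ce, de
  2-simplices (10): abc, abd, abe, acd, ace, ade, bcd, bce, bde, cde
  3-simplices (5): abcd, abce, abde, acde, bcde

so the chain groups are C_0 ≅ Z^5, C_1 ≅ Z^10, C_2 ≅ Z^10, C_3 ≅ Z^5.

∂_1: C_1 → C_0 is given by ∂[p,q] = [q] − [p].
The resulting 5×10 matrix has rank 4, and its Smith normal form has invariant factors (1,1,1,1).

The boundary map ∂_2: C_2 → C_1 maps a triangle to the signed sum of its edges. For instance
  ∂abc = bc − ac + ab,
  ∂bde = de − be + bd.
The 10×10 boundary matrix has rank 6 and Smith normal form diag(1,1,1,1,1,1).

Boundary ∂_3: C_3 → C_2 sends each 3-simplex σ to the alternating sum Σ_i (−1)^i (σ with its i-th vertex removed). For instance
  ∂bcde = cde − bde + bce − bcd,
  ∂abcd = bcd − acd + abd − abc.
As a 10×5 matrix over Z this has rank 4, with invariant factors (1,1,1,1).

From H_k ≅ ker(∂_k) / im(∂_{k+1}) we obtain:

  H_0: rank C_0 − rank ∂_1 = 5 − 4 = 1, and the invariant factors of ∂_1 are all 1, so H_0 ≅ Z.
  H_1: rank ker ∂_1 − rank ∂_2 = (10 − 4) − 6 = 0, and the invariant factors of ∂_2 are all 1, so H_1 ≅ 0.
  H_2: rank ker ∂_2 − rank ∂_3 = (10 − 6) − 4 = 0, and the invariant factors of ∂_3 are all 1, so H_2 ≅ 0.
  H_3: rank ker ∂_3 − rank ∂_4 = (5 − 4) − 0 = 1, and there is no ∂_4, so H_3 ≅ Z.

As a check, the Euler characteristic is 5 − 10 + 10 − 5 = 0, which agrees with 1 − 0 + 0 − 1 = 0.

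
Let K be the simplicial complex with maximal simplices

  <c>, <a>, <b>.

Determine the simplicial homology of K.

H_0 ≅ Z^3.

K has 3 vertices.
rank ∂_0 = 0, rank ∂_1 = 0 ⇒ b_0 = 3 − 0 − 0 = 3. So H_0 = Z^3.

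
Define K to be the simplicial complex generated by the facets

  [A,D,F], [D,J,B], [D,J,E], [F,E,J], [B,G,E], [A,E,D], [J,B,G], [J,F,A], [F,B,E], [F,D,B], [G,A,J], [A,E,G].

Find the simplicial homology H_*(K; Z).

H_0 ≅ Z,  H_1 ≅ Z/2Z,  H_2 = 0.

Order the vertices as A < B < D < E < F < G < J. Listing each simplex with vertices in this order, K has dimension 2 with simplices:

  0-simplices (7): A, B, D, E, F, G, J
  1-simplices (18): AD, AE, AF, AG, AJ, BD, BE, BF, BG, BJ, DE, DF, DJ, EF, EG, EJ, FJ, GJ
  2-simplices (12): ADE, ADF, AEG, AFJ, AGJ, BDF, BDJ, BEF, BEG, BGJ, DEJ, EFJ

giving chain groups C_0 ≅ Z^7, C_1 ≅ Z^18, C_2 ≅ Z^12.

Boundary ∂_1: C_1 → C_0 maps an edge to its endpoints' difference, ∂[p,q] = q − p.
This gives a 7×18 integer matrix of rank 6; reducing to Smith normal form yields diagonal entries (1,1,1,1,1,1).

Boundary ∂_2: C_2 → C_1 sends each 2-simplex [p,q,r] to [q,r] − [p,r] + [p,q]. For instance
  ∂BDF = DF − BF + BD,
  ∂EFJ = FJ − EJ + EF.
The 18×12 boundary matrix has rank 12 and Smith normal form diag(1,1,1,1,1,1,1,1,1,1,1,2).

From H_k ≅ ker(∂_k) / im(∂_{k+1}) we obtain:

  H_0: rank C_0 − rank ∂_1 = 7 − 6 = 1, and the invariant factors of ∂_1 are all 1, so H_0 = Z.
  H_1: rank ker ∂_1 − rank ∂_2 = (18 − 6) − 12 = 0, and ∂_2 has invariant factor 2 > 1, so H_1 = Z/2Z.
  H_2: rank ker ∂_2 − rank ∂_3 = (12 − 12) − 0 = 0, and there is no ∂_3, so H_2 = 0.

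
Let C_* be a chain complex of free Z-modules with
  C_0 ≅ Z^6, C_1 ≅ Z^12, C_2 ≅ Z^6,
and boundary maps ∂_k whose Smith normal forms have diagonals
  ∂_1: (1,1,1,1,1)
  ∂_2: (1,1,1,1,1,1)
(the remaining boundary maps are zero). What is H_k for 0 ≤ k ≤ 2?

H_0: b_0 = 6 − 0 − 5 = 1; torsion from ∂_1 factors > 1: none. So H_0 = Z.
H_1: b_1 = 12 − 5 − 6 = 1; torsion from ∂_2 factors > 1: none. So H_1 = Z.
H_2: b_2 = 6 − 6 − 0 = 0; torsion from ∂_3 factors > 1: none. So H_2 = 0.

H_0 = Z,  H_1 = Z,  H_2 = 0.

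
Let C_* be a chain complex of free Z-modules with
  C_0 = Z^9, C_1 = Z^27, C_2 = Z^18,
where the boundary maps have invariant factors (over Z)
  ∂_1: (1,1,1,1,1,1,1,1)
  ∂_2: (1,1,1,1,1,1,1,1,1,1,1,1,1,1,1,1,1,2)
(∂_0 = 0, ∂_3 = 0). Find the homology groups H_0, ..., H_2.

H_0: b_0 = 9 − 0 − 8 = 1; torsion from ∂_1 factors > 1: none. So H_0 = Z.
H_1: b_1 = 27 − 8 − 18 = 1; torsion from ∂_2 factors > 1: [2]. So H_1 = Z ⊕ Z/2Z.
H_2: b_2 = 18 − 18 − 0 = 0; torsion from ∂_3 factors > 1: none. So H_2 = 0.

H_0 = Z,  H_1 = Z ⊕ Z/2Z,  H_2 = 0.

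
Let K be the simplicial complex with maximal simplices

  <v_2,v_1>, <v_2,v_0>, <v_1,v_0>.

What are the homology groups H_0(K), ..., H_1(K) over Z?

H_0 ≅ Z,  H_1 ≅ Z.

Order the vertices as v_0 < v_1 < v_2. Listing each simplex with vertices in this order, K has dimension 1 with simplices:

  0-simplices (3): [v_0], [v_1], [v_2]
  1-simplices (3): [v_0,v_1], [v_0,v_2], [v_1,v_2]

giving chain groups C_0 ≅ Z^3, C_1 ≅ Z^3.

Boundary ∂_1: C_1 → C_0 is given by ∂[p,q] = [q] − [p].
The resulting 3×3 matrix has rank 2, and its Smith normal form has invariant factors (1,1).

Now H_k = ker ∂_k / im ∂_{k+1}, so:

  H_0: rank C_0 − rank ∂_1 = 3 − 2 = 1, and the invariant factors of ∂_1 are all 1, so H_0 = Z.
  H_1: rank ker ∂_1 − rank ∂_2 = (3 − 2) − 0 = 1, and there is no ∂_2, so H_1 = Z.

As a check, the Euler characteristic is 3 − 3 = 0, which agrees with 1 − 1 = 0.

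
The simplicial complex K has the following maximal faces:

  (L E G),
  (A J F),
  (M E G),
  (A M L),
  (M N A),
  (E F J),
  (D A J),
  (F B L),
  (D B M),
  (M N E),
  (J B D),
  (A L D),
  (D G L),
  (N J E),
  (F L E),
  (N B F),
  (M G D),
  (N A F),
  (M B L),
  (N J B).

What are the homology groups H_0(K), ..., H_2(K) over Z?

Fix the vertex order A < B < D < E < F < G < J < L < M < N and write every simplex with vertices in increasing order. Then dim K = 2 and the simplices of K are:

  0-simplices (10): A, B, D, E, F, G, J, L, M, N
  1-simplices (30): AD, AF, AJ, AL, AM, AN, BD, BF, BJ, BL, BM, BN, DG, DJ, DL, DM, EF, EG, EJ, EL, EM, EN, FJ, FL, FN, GL, GM, JN, LM, MN
  2-simplices (20): ADJ, ADL, AFJ, AFN, ALM, AMN, BDJ, BDM, BFL, BFN, BJN, BLM, DGL, DGM, EFJ, EFL, EGL, EGM, EJN, EMN

so the chain groups are C_0 ≅ Z^10, C_1 ≅ Z^30, C_2 ≅ Z^20.

Boundary ∂_1: C_1 → C_0 sends each edge [p,q] (with p < q) to q − p. For instance
  ∂AL = L − A.
This gives a 10×30 integer matrix of rank 9; reducing to Smith normal form yields diagonal entries (1,1,1,1,1,1,1,1,1).

∂_2: C_2 → C_1 sends each 2-simplex [p,q,r] to [q,r] − [p,r] + [p,q]. For instance
  ∂EFL = FL − EL + EF,
  ∂DGM = GM − DM + DG.
The 30×20 boundary matrix has rank 20 and Smith normal form diag(1,1,1,1,1,1,1,1,1,1,1,1,1,1,1,1,1,1,1,2).

From H_k ≅ ker(∂_k) / im(∂_{k+1}) we obtain:

  H_0: rank C_0 − rank ∂_1 = 10 − 9 = 1, and the invariant factors of ∂_1 are all 1, so H_0 ≅ Z.
  H_1: rank ker ∂_1 − rank ∂_2 = (30 − 9) − 20 = 1, and ∂_2 has invariant factor 2 > 1, so H_1 ≅ Z ⊕ Z_2.
  H_2: rank ker ∂_2 − rank ∂_3 = (20 − 20) − 0 = 0, and there is no ∂_3, so H_2 ≅ 0.

H_0 ≅ Z,  H_1 ≅ Z ⊕ Z_2,  H_2 = 0.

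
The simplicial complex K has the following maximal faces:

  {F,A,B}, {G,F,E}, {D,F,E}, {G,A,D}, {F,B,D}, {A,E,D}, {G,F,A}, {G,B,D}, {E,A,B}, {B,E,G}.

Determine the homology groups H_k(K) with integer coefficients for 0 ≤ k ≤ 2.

Fix the vertex order A < B < D < E < F < G and write every simplex with vertices in increasing order. Then dim K = 2 and the simplices of K are:

  0-simplices (6): A, B, D, E, F, G
  1-simplices (15): AB, AD, AE, AF, AG, BD, BE, BF, BG, DE, DF, DG, EF, EG, FG
  2-simplices (10): ABE, ABF, ADE, ADG, AFG, BDF, BDG, BEG, DEF, EFG

Hence C_0 ≅ Z^6, C_1 ≅ Z^15, C_2 ≅ Z^10.

∂_1: C_1 → C_0 is given by ∂[p,q] = [q] − [p].
The resulting 6×15 matrix has rank 5, and its Smith normal form has invariant factors (1,1,1,1,1).

The boundary map ∂_2: C_2 → C_1 maps a triangle to the signed sum of its edges. For instance
  ∂ABF = BF − AF + AB,
  ∂BDG = DG − BG + BD.
The 15×10 boundary matrix has rank 10 and Smith normal form diag(1,1,1,1,1,1,1,1,1,2).

Now H_k = ker ∂_k / im ∂_{k+1}, so:

  H_0: rank C_0 − rank ∂_1 = 6 − 5 = 1, and the invariant factors of ∂_1 are all 1, so H_0 ≅ Z.
  H_1: rank ker ∂_1 − rank ∂_2 = (15 − 5) − 10 = 0, and ∂_2 has invariant factor 2 > 1, so H_1 ≅ Z/2.
  H_2: rank ker ∂_2 − rank ∂_3 = (10 − 10) − 0 = 0, and there is no ∂_3, so H_2 ≅ 0.

As a check, the Euler characteristic is 6 − 15 + 10 = 1, which agrees with 1 − 0 + 0 = 1.

H_0 = Z,  H_1 = Z/2,  H_2 = 0.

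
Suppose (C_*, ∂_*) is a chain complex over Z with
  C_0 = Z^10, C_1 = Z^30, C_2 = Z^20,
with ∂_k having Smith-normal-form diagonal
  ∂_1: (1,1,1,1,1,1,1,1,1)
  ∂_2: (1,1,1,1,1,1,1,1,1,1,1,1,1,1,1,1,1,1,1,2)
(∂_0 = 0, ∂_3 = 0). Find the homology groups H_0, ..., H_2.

H_0: b_0 = 10 − 0 − 9 = 1; torsion from ∂_1 factors > 1: none. So H_0 = Z.
H_1: b_1 = 30 − 9 − 20 = 1; torsion from ∂_2 factors > 1: [2]. So H_1 = Z ⊕ Z/2Z.
H_2: b_2 = 20 − 20 − 0 = 0; torsion from ∂_3 factors > 1: none. So H_2 = 0.

H_0 = Z,  H_1 = Z ⊕ Z/2Z,  H_2 = 0.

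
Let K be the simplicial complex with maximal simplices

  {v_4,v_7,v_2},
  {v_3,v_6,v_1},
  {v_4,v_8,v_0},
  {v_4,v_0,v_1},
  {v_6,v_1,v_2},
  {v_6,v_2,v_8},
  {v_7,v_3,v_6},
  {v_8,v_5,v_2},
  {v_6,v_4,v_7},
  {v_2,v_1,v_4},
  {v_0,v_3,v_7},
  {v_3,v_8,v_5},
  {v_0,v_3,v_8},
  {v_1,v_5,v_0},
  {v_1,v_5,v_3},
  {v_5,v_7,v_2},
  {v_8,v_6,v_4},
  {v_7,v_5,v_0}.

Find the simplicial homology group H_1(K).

H_1 = Z ⊕ Z_2.

Take the total order v_0 < v_1 < v_2 < v_3 < v_4 < v_5 < v_6 < v_7 < v_8 on the vertex set. Then K (dimension 2) consists of the simplices:

  0-simplices (9): [v_0], [v_1], [v_2], [v_3], [v_4], [v_5], [v_6], [v_7], [v_8]
  1-simplices (27): (27 of them)
  2-simplices (18): (18 of them)

so the chain groups are C_0 ≅ Z^9, C_1 ≅ Z^27, C_2 ≅ Z^18.

Boundary ∂_1: C_1 → C_0 maps an edge to its endpoints' difference, ∂[p,q] = q − p.
This gives a 9×27 integer matrix of rank 8; reducing to Smith normal form yields diagonal entries (1,1,1,1,1,1,1,1).

The boundary map ∂_2: C_2 → C_1 sends each 2-simplex [p,q,r] to [q,r] − [p,r] + [p,q]. For instance
  ∂[v_0,v_3,v_7] = [v_3,v_7] − [v_0,v_7] + [v_0,v_3],
  ∂[v_4,v_6,v_7] = [v_6,v_7] − [v_4,v_7] + [v_4,v_6].
The resulting 27×18 matrix has rank 18, and its Smith normal form has invariant factors (1,1,1,1,1,1,1,1,1,1,1,1,1,1,1,1,1,2).

Computing H_k = (kernel of ∂_k) / (image of ∂_{k+1}):

  H_1: rank ker ∂_1 − rank ∂_2 = (27 − 8) − 18 = 1, and ∂_2 has invariant factor 2 > 1, so H_1 ≅ Z ⊕ Z_2.

(K is a triangulation of the Klein bottle.)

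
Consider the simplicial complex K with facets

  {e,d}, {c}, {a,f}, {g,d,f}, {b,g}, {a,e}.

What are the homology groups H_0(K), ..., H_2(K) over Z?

Take the total order a < b < c < d < e < f < g on the vertex set. Then K (dimension 2) consists of the simplices:

  0-simplices (7): a, b, c, d, e, f, g
  1-simplices (7): ae, af, bg, de, df, dg, fg
  2-simplices (1): dfg

so the chain groups are C_0 ≅ Z^7, C_1 ≅ Z^7, C_2 ≅ Z^1.

The boundary map ∂_1: C_1 → C_0 is given by ∂[p,q] = [q] − [p].
The resulting 7×7 matrix has rank 5, and its Smith normal form has invariant factors (1,1,1,1,1).

∂_2: C_2 → C_1 sends each 2-simplex [p,q,r] to [q,r] − [p,r] + [p,q]. For instance
  ∂dfg = fg − dg + df.
The resulting 7×1 matrix has rank 1, and its Smith normal form has invariant factors (1).

Now H_k = ker ∂_k / im ∂_{k+1}, so:

  H_0: rank C_0 − rank ∂_1 = 7 − 5 = 2, and the invariant factors of ∂_1 are all 1, so H_0 = Z^2.
  H_1: rank ker ∂_1 − rank ∂_2 = (7 − 5) − 1 = 1, and the invariant factors of ∂_2 are all 1, so H_1 = Z.
  H_2: rank ker ∂_2 − rank ∂_3 = (1 − 1) − 0 = 0, and there is no ∂_3, so H_2 = 0.

H_0 = Z^2,  H_1 = Z,  H_2 = 0.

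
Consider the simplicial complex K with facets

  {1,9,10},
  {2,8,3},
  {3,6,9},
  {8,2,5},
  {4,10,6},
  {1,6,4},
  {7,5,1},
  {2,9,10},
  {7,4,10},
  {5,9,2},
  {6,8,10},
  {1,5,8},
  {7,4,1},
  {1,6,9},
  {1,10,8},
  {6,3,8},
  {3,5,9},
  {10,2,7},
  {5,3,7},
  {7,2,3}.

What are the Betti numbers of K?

b_0 = 1, b_1 = 1, b_2 = 0.

Order the vertices as 1 < 2 < 3 < 4 < 5 < 6 < 7 < 8 < 9 < 10. Listing each simplex with vertices in this order, K has dimension 2 with simplices:

  0-simplices (10): [1], [2], [3], [4], [5], [6], [7], [8], [9], [10]
  1-simplices (30): (30 of them)
  2-simplices (20): (20 of them)

giving chain groups C_0 ≅ Z^10, C_1 ≅ Z^30, C_2 ≅ Z^20.

∂_1: C_1 → C_0 maps an edge to its endpoints' difference, ∂[p,q] = q − p.
The 10×30 boundary matrix has rank 9 and Smith normal form diag(1,1,1,1,1,1,1,1,1).

The boundary map ∂_2: C_2 → C_1 maps a triangle to the signed sum of its edges. For instance
  ∂[3,6,9] = [6,9] − [3,9] + [3,6],
  ∂[2,7,10] = [7,10] − [2,10] + [2,7].
The resulting 30×20 matrix has rank 20, and its Smith normal form has invariant factors (1,1,1,1,1,1,1,1,1,1,1,1,1,1,1,1,1,1,1,2).

From H_k ≅ ker(∂_k) / im(∂_{k+1}) we obtain:

  H_0: rank C_0 − rank ∂_1 = 10 − 9 = 1, and the invariant factors of ∂_1 are all 1, so H_0 ≅ Z.
  H_1: rank ker ∂_1 − rank ∂_2 = (30 − 9) − 20 = 1, and ∂_2 has invariant factor 2 > 1, so H_1 ≅ Z ⊕ Z/2Z.
  H_2: rank ker ∂_2 − rank ∂_3 = (20 − 20) − 0 = 0, and there is no ∂_3, so H_2 ≅ 0.

As a check, the Euler characteristic is 10 − 30 + 20 = 0, which agrees with 1 − 1 + 0 = 0.

Hence the Betti numbers are b_0 = 1, b_1 = 1, b_2 = 0.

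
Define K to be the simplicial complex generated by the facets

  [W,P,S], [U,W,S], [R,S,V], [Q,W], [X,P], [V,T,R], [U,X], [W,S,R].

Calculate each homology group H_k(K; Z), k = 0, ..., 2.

Take the total order P < Q < R < S < T < U < V < W < X on the vertex set. Then K (dimension 2) consists of the simplices:

  0-simplices (9): P, Q, R, S, T, U, V, W, X
  1-simplices (14): PS, PW, PX, QW, RS, RT, RV, RW, SU, SV, SW, TV, UW, UX
  2-simplices (5): PSW, RSV, RSW, RTV, SUW

Hence C_0 ≅ Z^9, C_1 ≅ Z^14, C_2 ≅ Z^5.

The boundary map ∂_1: C_1 → C_0 is given by ∂[p,q] = [q] − [p].
The 9×14 boundary matrix has rank 8 and Smith normal form diag(1,1,1,1,1,1,1,1).

The boundary map ∂_2: C_2 → C_1 acts by ∂[p,q,r] = [q,r] − [p,r] + [p,q]. For instance
  ∂RTV = TV − RV + RT,
  ∂PSW = SW − PW + PS.
As a 14×5 matrix over Z this has rank 5, with invariant factors (1,1,1,1,1).

From H_k ≅ ker(∂_k) / im(∂_{k+1}) we obtain:

  H_0: rank C_0 − rank ∂_1 = 9 − 8 = 1, and the invariant factors of ∂_1 are all 1, so H_0 ≅ Z.
  H_1: rank ker ∂_1 − rank ∂_2 = (14 − 8) − 5 = 1, and the invariant factors of ∂_2 are all 1, so H_1 ≅ Z.
  H_2: rank ker ∂_2 − rank ∂_3 = (5 − 5) − 0 = 0, and there is no ∂_3, so H_2 ≅ 0.

As a check, the Euler characteristic is 9 − 14 + 5 = 0, which agrees with 1 − 1 + 0 = 0.

H_0 = Z,  H_1 = Z,  H_2 = 0.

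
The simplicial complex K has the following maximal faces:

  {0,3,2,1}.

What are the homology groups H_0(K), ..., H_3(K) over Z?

H_0 = Z,  H_1 = 0,  H_2 = 0,  H_3 = 0.

We work with the vertex ordering 0 < 1 < 2 < 3. The simplices of K, each written with vertices in increasing order, are:

  0-simplices (4): [0], [1], [2], [3]
  1-simplices (6): [0,1], [0,2], [0,3], [1,2], [1,3], [2,3]
  2-simplices (4): [0,1,2], [0,1,3], [0,2,3], [1,2,3]
  3-simplices (1): [0,1,2,3]

giving chain groups C_0 ≅ Z^4, C_1 ≅ Z^6, C_2 ≅ Z^4, C_3 ≅ Z^1.

The boundary map ∂_1: C_1 → C_0 sends each edge [p,q] (with p < q) to q − p. For instance
  ∂[0,2] = [2] − [0].
The 4×6 boundary matrix has rank 3 and Smith normal form diag(1,1,1).

∂_2: C_2 → C_1 maps a triangle to the signed sum of its edges. For instance
  ∂[0,1,2] = [1,2] − [0,2] + [0,1],
  ∂[1,2,3] = [2,3] − [1,3] + [1,2].
This gives a 6×4 integer matrix of rank 3; reducing to Smith normal form yields diagonal entries (1,1,1).

Boundary ∂_3: C_3 → C_2 sends each 3-simplex σ to the alternating sum Σ_i (−1)^i (σ with its i-th vertex removed). For instance
  ∂[0,1,2,3] = [1,2,3] − [0,2,3] + [0,1,3] − [0,1,2].
This gives a 4×1 integer matrix of rank 1; reducing to Smith normal form yields diagonal entries (1).

Computing H_k = (kernel of ∂_k) / (image of ∂_{k+1}):

  H_0: rank C_0 − rank ∂_1 = 4 − 3 = 1, and the invariant factors of ∂_1 are all 1, so H_0 = Z.
  H_1: rank ker ∂_1 − rank ∂_2 = (6 − 3) − 3 = 0, and the invariant factors of ∂_2 are all 1, so H_1 = 0.
  H_2: rank ker ∂_2 − rank ∂_3 = (4 − 3) − 1 = 0, and the invariant factors of ∂_3 are all 1, so H_2 = 0.
  H_3: rank ker ∂_3 − rank ∂_4 = (1 − 1) − 0 = 0, and there is no ∂_4, so H_3 = 0.

(K is a triangulation of the 3-simplex.)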